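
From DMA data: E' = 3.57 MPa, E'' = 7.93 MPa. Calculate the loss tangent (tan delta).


tan delta = E'' / E'
= 7.93 / 3.57
= 2.2213

tan delta = 2.2213


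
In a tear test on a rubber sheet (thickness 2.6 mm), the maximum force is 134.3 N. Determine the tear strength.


Tear strength = force / thickness
= 134.3 / 2.6
= 51.65 N/mm

51.65 N/mm


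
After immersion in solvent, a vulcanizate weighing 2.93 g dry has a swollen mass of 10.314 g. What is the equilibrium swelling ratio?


Q = W_swollen / W_dry
Q = 10.314 / 2.93
Q = 3.52

Q = 3.52


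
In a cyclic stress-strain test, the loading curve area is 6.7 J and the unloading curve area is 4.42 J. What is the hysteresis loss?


Hysteresis loss = loading - unloading
= 6.7 - 4.42
= 2.28 J

2.28 J


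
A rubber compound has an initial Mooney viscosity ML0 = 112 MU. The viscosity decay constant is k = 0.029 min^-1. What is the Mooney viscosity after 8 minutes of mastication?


ML = ML0 * exp(-k * t)
ML = 112 * exp(-0.029 * 8)
ML = 112 * 0.7929
ML = 88.81 MU

88.81 MU


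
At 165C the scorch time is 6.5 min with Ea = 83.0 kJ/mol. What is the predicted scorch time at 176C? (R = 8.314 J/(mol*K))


Convert temperatures: T1 = 165 + 273.15 = 438.15 K, T2 = 176 + 273.15 = 449.15 K
ts2_new = 6.5 * exp(83000 / 8.314 * (1/449.15 - 1/438.15))
1/T2 - 1/T1 = -5.5896e-05
ts2_new = 3.72 min

3.72 min


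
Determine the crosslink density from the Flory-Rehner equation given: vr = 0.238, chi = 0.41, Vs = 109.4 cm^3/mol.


ln(1 - vr) = ln(1 - 0.238) = -0.2718
Numerator = -((-0.2718) + 0.238 + 0.41 * 0.238^2) = 0.0106
Denominator = 109.4 * (0.238^(1/3) - 0.238/2) = 54.7783
nu = 0.0106 / 54.7783 = 1.9323e-04 mol/cm^3

1.9323e-04 mol/cm^3


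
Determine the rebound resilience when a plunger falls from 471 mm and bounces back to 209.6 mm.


Resilience = h_rebound / h_drop * 100
= 209.6 / 471 * 100
= 44.5%

44.5%


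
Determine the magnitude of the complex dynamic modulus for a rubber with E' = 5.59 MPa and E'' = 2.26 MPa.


|E*| = sqrt(E'^2 + E''^2)
= sqrt(5.59^2 + 2.26^2)
= sqrt(31.2481 + 5.1076)
= 6.03 MPa

6.03 MPa


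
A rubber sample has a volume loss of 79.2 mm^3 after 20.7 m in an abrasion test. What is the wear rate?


Rate = volume_loss / distance
= 79.2 / 20.7
= 3.826 mm^3/m

3.826 mm^3/m


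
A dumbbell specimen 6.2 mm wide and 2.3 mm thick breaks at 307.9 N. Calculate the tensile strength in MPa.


Area = width * thickness = 6.2 * 2.3 = 14.26 mm^2
TS = force / area = 307.9 / 14.26 = 21.59 MPa

21.59 MPa


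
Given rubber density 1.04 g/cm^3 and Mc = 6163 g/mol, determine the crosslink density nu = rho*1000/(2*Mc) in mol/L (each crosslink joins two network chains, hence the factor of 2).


nu = rho * 1000 / (2 * Mc)
nu = 1.04 * 1000 / (2 * 6163)
nu = 1040.0 / 12326
nu = 0.0844 mol/L

0.0844 mol/L


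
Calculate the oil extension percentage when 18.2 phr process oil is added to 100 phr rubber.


Oil % = oil / (100 + oil) * 100
= 18.2 / (100 + 18.2) * 100
= 18.2 / 118.2 * 100
= 15.4%

15.4%


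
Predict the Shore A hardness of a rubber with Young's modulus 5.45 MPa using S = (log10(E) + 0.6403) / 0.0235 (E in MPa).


log10(E) = 0.0235*S - 0.6403  =>  S = (log10(E) + 0.6403) / 0.0235
log10(5.45) = 0.736397
S = (0.736397 + 0.6403) / 0.0235 = 1.376697 / 0.0235
S = 58.6

Shore A = 58.6


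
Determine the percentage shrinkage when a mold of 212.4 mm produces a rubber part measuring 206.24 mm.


Shrinkage = (mold - part) / mold * 100
= (212.4 - 206.24) / 212.4 * 100
= 6.16 / 212.4 * 100
= 2.9%

2.9%


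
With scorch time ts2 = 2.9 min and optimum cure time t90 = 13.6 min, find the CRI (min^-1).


CRI = 100 / (t90 - ts2)
= 100 / (13.6 - 2.9)
= 100 / 10.7
= 9.35 min^-1

9.35 min^-1


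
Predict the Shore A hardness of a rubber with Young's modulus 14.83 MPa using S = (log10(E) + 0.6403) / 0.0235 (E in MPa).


log10(E) = 0.0235*S - 0.6403  =>  S = (log10(E) + 0.6403) / 0.0235
log10(14.83) = 1.171141
S = (1.171141 + 0.6403) / 0.0235 = 1.811441 / 0.0235
S = 77.1

Shore A = 77.1


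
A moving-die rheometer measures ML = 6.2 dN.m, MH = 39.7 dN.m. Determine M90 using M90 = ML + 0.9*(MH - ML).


M90 = ML + 0.9 * (MH - ML)
M90 = 6.2 + 0.9 * (39.7 - 6.2)
M90 = 6.2 + 0.9 * 33.5
M90 = 36.35 dN.m

36.35 dN.m


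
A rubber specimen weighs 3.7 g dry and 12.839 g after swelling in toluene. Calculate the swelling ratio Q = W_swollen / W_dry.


Q = W_swollen / W_dry
Q = 12.839 / 3.7
Q = 3.47

Q = 3.47


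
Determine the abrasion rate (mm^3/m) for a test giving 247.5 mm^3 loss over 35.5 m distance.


Rate = volume_loss / distance
= 247.5 / 35.5
= 6.972 mm^3/m

6.972 mm^3/m


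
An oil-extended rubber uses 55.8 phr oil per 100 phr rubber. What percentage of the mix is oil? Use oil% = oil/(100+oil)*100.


Oil % = oil / (100 + oil) * 100
= 55.8 / (100 + 55.8) * 100
= 55.8 / 155.8 * 100
= 35.82%

35.82%


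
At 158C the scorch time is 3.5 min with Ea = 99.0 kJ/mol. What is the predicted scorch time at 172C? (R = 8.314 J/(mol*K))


Convert temperatures: T1 = 158 + 273.15 = 431.15 K, T2 = 172 + 273.15 = 445.15 K
ts2_new = 3.5 * exp(99000 / 8.314 * (1/445.15 - 1/431.15))
1/T2 - 1/T1 = -7.2945e-05
ts2_new = 1.47 min

1.47 min


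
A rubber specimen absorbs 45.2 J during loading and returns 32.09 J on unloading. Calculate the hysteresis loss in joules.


Hysteresis loss = loading - unloading
= 45.2 - 32.09
= 13.11 J

13.11 J


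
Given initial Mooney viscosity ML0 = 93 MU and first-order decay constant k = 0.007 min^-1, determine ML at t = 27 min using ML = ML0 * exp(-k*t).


ML = ML0 * exp(-k * t)
ML = 93 * exp(-0.007 * 27)
ML = 93 * 0.8278
ML = 76.98 MU

76.98 MU


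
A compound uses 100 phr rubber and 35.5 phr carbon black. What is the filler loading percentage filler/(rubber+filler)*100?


Filler % = filler / (rubber + filler) * 100
= 35.5 / (100 + 35.5) * 100
= 35.5 / 135.5 * 100
= 26.2%

26.2%


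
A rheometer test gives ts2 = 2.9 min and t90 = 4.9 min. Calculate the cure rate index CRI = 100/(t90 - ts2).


CRI = 100 / (t90 - ts2)
= 100 / (4.9 - 2.9)
= 100 / 2.0
= 50.0 min^-1

50.0 min^-1


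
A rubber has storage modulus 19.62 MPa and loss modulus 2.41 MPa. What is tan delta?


tan delta = E'' / E'
= 2.41 / 19.62
= 0.1228

tan delta = 0.1228


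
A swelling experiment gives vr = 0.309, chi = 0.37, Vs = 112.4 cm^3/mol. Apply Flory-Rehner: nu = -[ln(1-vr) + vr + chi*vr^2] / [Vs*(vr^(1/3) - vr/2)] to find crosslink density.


ln(1 - vr) = ln(1 - 0.309) = -0.3696
Numerator = -((-0.3696) + 0.309 + 0.37 * 0.309^2) = 0.0253
Denominator = 112.4 * (0.309^(1/3) - 0.309/2) = 58.6235
nu = 0.0253 / 58.6235 = 4.3135e-04 mol/cm^3

4.3135e-04 mol/cm^3


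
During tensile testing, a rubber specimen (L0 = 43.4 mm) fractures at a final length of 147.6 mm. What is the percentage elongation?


Elongation = (Lf - L0) / L0 * 100
= (147.6 - 43.4) / 43.4 * 100
= 104.2 / 43.4 * 100
= 240.1%

240.1%


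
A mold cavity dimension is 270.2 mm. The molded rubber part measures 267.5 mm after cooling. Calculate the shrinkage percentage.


Shrinkage = (mold - part) / mold * 100
= (270.2 - 267.5) / 270.2 * 100
= 2.7 / 270.2 * 100
= 1.0%

1.0%


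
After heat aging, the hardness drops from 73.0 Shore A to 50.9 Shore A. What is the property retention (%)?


Retention = aged / original * 100
= 50.9 / 73.0 * 100
= 69.7%

69.7%


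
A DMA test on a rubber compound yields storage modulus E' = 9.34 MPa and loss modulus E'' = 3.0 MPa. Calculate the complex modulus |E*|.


|E*| = sqrt(E'^2 + E''^2)
= sqrt(9.34^2 + 3.0^2)
= sqrt(87.2356 + 9.0000)
= 9.81 MPa

9.81 MPa


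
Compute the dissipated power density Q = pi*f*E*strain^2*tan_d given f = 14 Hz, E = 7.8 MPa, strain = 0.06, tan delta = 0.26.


Q = pi * f * E * strain^2 * tan_d
= pi * 14 * 7.8 * 0.06^2 * 0.26
= pi * 14 * 7.8 * 0.0036 * 0.26
= 0.3211

Q = 0.3211


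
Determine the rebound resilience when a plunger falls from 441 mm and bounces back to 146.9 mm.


Resilience = h_rebound / h_drop * 100
= 146.9 / 441 * 100
= 33.3%

33.3%


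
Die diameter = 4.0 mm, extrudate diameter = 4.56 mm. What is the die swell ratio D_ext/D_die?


Die swell ratio = D_extrudate / D_die
= 4.56 / 4.0
= 1.14

Die swell = 1.14


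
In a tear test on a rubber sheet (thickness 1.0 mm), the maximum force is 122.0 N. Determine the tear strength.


Tear strength = force / thickness
= 122.0 / 1.0
= 122.0 N/mm

122.0 N/mm


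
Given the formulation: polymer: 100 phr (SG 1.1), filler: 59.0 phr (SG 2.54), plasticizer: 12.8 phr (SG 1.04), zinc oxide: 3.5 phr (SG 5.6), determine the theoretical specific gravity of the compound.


Sum of weights = 175.3
Volume contributions:
  polymer: 100/1.1 = 90.9091
  filler: 59.0/2.54 = 23.2283
  plasticizer: 12.8/1.04 = 12.3077
  zinc oxide: 3.5/5.6 = 0.6250
Sum of volumes = 127.0701
SG = 175.3 / 127.0701 = 1.38

SG = 1.38


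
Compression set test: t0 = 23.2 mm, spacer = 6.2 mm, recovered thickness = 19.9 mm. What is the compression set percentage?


CS = (t0 - recovered) / (t0 - ts) * 100
= (23.2 - 19.9) / (23.2 - 6.2) * 100
= 3.3 / 17.0 * 100
= 19.4%

19.4%


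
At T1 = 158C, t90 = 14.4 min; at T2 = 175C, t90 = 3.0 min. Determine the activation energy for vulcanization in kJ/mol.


T1 = 431.15 K, T2 = 448.15 K
1/T1 - 1/T2 = 8.7983e-05
ln(t1/t2) = ln(14.4/3.0) = 1.5686
Ea = 8.314 * 1.5686 / 8.7983e-05 = 148227.7471 J/mol
Ea = 148.23 kJ/mol

148.23 kJ/mol


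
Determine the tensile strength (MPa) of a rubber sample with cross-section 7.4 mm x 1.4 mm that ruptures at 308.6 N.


Area = width * thickness = 7.4 * 1.4 = 10.36 mm^2
TS = force / area = 308.6 / 10.36 = 29.79 MPa

29.79 MPa


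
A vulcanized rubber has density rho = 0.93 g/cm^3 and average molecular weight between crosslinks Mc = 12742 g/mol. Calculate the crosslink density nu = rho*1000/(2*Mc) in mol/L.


nu = rho * 1000 / (2 * Mc)
nu = 0.93 * 1000 / (2 * 12742)
nu = 930.0 / 25484
nu = 0.0365 mol/L

0.0365 mol/L


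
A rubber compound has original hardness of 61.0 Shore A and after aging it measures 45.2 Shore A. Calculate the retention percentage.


Retention = aged / original * 100
= 45.2 / 61.0 * 100
= 74.1%

74.1%


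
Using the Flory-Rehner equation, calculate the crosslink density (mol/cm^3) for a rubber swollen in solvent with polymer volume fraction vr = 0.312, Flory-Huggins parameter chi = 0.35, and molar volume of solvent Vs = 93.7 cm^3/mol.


ln(1 - vr) = ln(1 - 0.312) = -0.3740
Numerator = -((-0.3740) + 0.312 + 0.35 * 0.312^2) = 0.0279
Denominator = 93.7 * (0.312^(1/3) - 0.312/2) = 48.9341
nu = 0.0279 / 48.9341 = 5.7007e-04 mol/cm^3

5.7007e-04 mol/cm^3


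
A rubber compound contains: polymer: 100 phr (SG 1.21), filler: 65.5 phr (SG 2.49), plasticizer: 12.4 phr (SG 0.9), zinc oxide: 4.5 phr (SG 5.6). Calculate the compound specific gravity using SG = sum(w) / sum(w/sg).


Sum of weights = 182.4
Volume contributions:
  polymer: 100/1.21 = 82.6446
  filler: 65.5/2.49 = 26.3052
  plasticizer: 12.4/0.9 = 13.7778
  zinc oxide: 4.5/5.6 = 0.8036
Sum of volumes = 123.5312
SG = 182.4 / 123.5312 = 1.477

SG = 1.477


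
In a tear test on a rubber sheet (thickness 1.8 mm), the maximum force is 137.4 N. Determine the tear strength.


Tear strength = force / thickness
= 137.4 / 1.8
= 76.33 N/mm

76.33 N/mm


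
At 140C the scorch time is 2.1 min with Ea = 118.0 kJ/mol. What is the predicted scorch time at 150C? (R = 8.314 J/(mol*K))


Convert temperatures: T1 = 140 + 273.15 = 413.15 K, T2 = 150 + 273.15 = 423.15 K
ts2_new = 2.1 * exp(118000 / 8.314 * (1/423.15 - 1/413.15))
1/T2 - 1/T1 = -5.7200e-05
ts2_new = 0.93 min

0.93 min


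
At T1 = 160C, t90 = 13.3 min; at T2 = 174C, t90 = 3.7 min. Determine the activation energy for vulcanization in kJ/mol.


T1 = 433.15 K, T2 = 447.15 K
1/T1 - 1/T2 = 7.2283e-05
ln(t1/t2) = ln(13.3/3.7) = 1.2794
Ea = 8.314 * 1.2794 / 7.2283e-05 = 147160.2377 J/mol
Ea = 147.16 kJ/mol

147.16 kJ/mol


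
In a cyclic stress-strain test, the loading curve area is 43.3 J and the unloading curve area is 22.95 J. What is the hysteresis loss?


Hysteresis loss = loading - unloading
= 43.3 - 22.95
= 20.35 J

20.35 J


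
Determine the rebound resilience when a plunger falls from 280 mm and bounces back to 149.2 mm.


Resilience = h_rebound / h_drop * 100
= 149.2 / 280 * 100
= 53.3%

53.3%


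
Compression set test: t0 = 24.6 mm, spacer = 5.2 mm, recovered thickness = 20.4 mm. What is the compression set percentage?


CS = (t0 - recovered) / (t0 - ts) * 100
= (24.6 - 20.4) / (24.6 - 5.2) * 100
= 4.2 / 19.4 * 100
= 21.6%

21.6%


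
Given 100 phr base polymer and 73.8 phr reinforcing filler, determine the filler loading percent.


Filler % = filler / (rubber + filler) * 100
= 73.8 / (100 + 73.8) * 100
= 73.8 / 173.8 * 100
= 42.46%

42.46%


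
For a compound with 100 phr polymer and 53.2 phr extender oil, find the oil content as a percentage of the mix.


Oil % = oil / (100 + oil) * 100
= 53.2 / (100 + 53.2) * 100
= 53.2 / 153.2 * 100
= 34.73%

34.73%


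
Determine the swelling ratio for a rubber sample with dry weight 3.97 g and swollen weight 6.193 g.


Q = W_swollen / W_dry
Q = 6.193 / 3.97
Q = 1.56

Q = 1.56


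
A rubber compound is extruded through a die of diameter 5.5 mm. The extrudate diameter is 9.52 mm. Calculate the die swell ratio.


Die swell ratio = D_extrudate / D_die
= 9.52 / 5.5
= 1.731

Die swell = 1.731


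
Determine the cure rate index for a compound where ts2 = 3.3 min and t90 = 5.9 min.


CRI = 100 / (t90 - ts2)
= 100 / (5.9 - 3.3)
= 100 / 2.6
= 38.46 min^-1

38.46 min^-1


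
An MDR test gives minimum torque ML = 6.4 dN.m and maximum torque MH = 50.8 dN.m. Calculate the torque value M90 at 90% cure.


M90 = ML + 0.9 * (MH - ML)
M90 = 6.4 + 0.9 * (50.8 - 6.4)
M90 = 6.4 + 0.9 * 44.4
M90 = 46.36 dN.m

46.36 dN.m


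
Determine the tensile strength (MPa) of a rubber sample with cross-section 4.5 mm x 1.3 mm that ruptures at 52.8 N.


Area = width * thickness = 4.5 * 1.3 = 5.85 mm^2
TS = force / area = 52.8 / 5.85 = 9.03 MPa

9.03 MPa


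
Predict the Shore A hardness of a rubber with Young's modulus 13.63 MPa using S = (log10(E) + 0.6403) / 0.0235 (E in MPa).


log10(E) = 0.0235*S - 0.6403  =>  S = (log10(E) + 0.6403) / 0.0235
log10(13.63) = 1.134496
S = (1.134496 + 0.6403) / 0.0235 = 1.774796 / 0.0235
S = 75.5

Shore A = 75.5


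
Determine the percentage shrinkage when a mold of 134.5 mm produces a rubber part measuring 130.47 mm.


Shrinkage = (mold - part) / mold * 100
= (134.5 - 130.47) / 134.5 * 100
= 4.03 / 134.5 * 100
= 3.0%

3.0%


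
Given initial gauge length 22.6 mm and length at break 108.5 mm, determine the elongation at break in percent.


Elongation = (Lf - L0) / L0 * 100
= (108.5 - 22.6) / 22.6 * 100
= 85.9 / 22.6 * 100
= 380.1%

380.1%


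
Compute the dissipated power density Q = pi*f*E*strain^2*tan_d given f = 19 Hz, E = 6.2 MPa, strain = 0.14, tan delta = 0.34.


Q = pi * f * E * strain^2 * tan_d
= pi * 19 * 6.2 * 0.14^2 * 0.34
= pi * 19 * 6.2 * 0.0196 * 0.34
= 2.4662

Q = 2.4662


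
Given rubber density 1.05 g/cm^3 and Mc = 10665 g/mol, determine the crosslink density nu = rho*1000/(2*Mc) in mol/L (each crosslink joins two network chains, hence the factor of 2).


nu = rho * 1000 / (2 * Mc)
nu = 1.05 * 1000 / (2 * 10665)
nu = 1050.0 / 21330
nu = 0.0492 mol/L

0.0492 mol/L


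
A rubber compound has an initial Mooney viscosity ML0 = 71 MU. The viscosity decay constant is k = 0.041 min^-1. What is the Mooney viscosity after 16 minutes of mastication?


ML = ML0 * exp(-k * t)
ML = 71 * exp(-0.041 * 16)
ML = 71 * 0.5189
ML = 36.84 MU

36.84 MU


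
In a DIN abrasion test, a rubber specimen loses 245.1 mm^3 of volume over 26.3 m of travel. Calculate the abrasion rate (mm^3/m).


Rate = volume_loss / distance
= 245.1 / 26.3
= 9.319 mm^3/m

9.319 mm^3/m


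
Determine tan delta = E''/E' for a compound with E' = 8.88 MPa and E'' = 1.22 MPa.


tan delta = E'' / E'
= 1.22 / 8.88
= 0.1374

tan delta = 0.1374


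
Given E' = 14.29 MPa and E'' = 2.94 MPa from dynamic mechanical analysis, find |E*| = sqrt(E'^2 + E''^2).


|E*| = sqrt(E'^2 + E''^2)
= sqrt(14.29^2 + 2.94^2)
= sqrt(204.2041 + 8.6436)
= 14.589 MPa

14.589 MPa


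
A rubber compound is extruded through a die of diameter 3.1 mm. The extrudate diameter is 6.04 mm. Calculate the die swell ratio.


Die swell ratio = D_extrudate / D_die
= 6.04 / 3.1
= 1.948

Die swell = 1.948


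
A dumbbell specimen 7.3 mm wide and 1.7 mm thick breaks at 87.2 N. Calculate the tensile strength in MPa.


Area = width * thickness = 7.3 * 1.7 = 12.41 mm^2
TS = force / area = 87.2 / 12.41 = 7.03 MPa

7.03 MPa


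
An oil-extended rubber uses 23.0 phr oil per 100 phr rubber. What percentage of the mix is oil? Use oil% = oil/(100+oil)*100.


Oil % = oil / (100 + oil) * 100
= 23.0 / (100 + 23.0) * 100
= 23.0 / 123.0 * 100
= 18.7%

18.7%


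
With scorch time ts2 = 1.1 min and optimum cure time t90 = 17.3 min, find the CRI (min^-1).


CRI = 100 / (t90 - ts2)
= 100 / (17.3 - 1.1)
= 100 / 16.2
= 6.17 min^-1

6.17 min^-1


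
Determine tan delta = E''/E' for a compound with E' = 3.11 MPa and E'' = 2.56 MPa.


tan delta = E'' / E'
= 2.56 / 3.11
= 0.8232

tan delta = 0.8232


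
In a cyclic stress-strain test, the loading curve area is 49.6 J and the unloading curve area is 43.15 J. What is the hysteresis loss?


Hysteresis loss = loading - unloading
= 49.6 - 43.15
= 6.45 J

6.45 J


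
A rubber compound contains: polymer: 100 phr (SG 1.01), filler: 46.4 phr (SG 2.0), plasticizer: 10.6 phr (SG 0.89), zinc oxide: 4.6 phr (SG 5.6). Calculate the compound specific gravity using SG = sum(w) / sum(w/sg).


Sum of weights = 161.6
Volume contributions:
  polymer: 100/1.01 = 99.0099
  filler: 46.4/2.0 = 23.2000
  plasticizer: 10.6/0.89 = 11.9101
  zinc oxide: 4.6/5.6 = 0.8214
Sum of volumes = 134.9414
SG = 161.6 / 134.9414 = 1.198

SG = 1.198


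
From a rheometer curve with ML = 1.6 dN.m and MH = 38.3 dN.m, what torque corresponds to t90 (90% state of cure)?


M90 = ML + 0.9 * (MH - ML)
M90 = 1.6 + 0.9 * (38.3 - 1.6)
M90 = 1.6 + 0.9 * 36.7
M90 = 34.63 dN.m

34.63 dN.m


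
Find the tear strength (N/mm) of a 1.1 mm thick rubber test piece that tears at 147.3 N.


Tear strength = force / thickness
= 147.3 / 1.1
= 133.91 N/mm

133.91 N/mm


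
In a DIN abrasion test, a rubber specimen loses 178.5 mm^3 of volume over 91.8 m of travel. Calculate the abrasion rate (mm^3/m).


Rate = volume_loss / distance
= 178.5 / 91.8
= 1.944 mm^3/m

1.944 mm^3/m


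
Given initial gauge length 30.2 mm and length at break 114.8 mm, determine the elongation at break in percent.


Elongation = (Lf - L0) / L0 * 100
= (114.8 - 30.2) / 30.2 * 100
= 84.6 / 30.2 * 100
= 280.1%

280.1%


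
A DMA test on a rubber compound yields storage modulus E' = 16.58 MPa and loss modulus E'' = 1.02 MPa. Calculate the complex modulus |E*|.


|E*| = sqrt(E'^2 + E''^2)
= sqrt(16.58^2 + 1.02^2)
= sqrt(274.8964 + 1.0404)
= 16.611 MPa

16.611 MPa


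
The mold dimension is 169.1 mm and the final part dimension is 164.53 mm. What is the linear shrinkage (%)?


Shrinkage = (mold - part) / mold * 100
= (169.1 - 164.53) / 169.1 * 100
= 4.57 / 169.1 * 100
= 2.7%

2.7%


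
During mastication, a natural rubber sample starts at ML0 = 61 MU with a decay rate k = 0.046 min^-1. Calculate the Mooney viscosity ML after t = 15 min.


ML = ML0 * exp(-k * t)
ML = 61 * exp(-0.046 * 15)
ML = 61 * 0.5016
ML = 30.6 MU

30.6 MU


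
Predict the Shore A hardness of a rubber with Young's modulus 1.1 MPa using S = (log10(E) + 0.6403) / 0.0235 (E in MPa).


log10(E) = 0.0235*S - 0.6403  =>  S = (log10(E) + 0.6403) / 0.0235
log10(1.1) = 0.041393
S = (0.041393 + 0.6403) / 0.0235 = 0.681693 / 0.0235
S = 29.0

Shore A = 29.0


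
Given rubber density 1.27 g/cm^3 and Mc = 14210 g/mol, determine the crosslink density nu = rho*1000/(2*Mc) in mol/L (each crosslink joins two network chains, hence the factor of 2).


nu = rho * 1000 / (2 * Mc)
nu = 1.27 * 1000 / (2 * 14210)
nu = 1270.0 / 28420
nu = 0.0447 mol/L

0.0447 mol/L


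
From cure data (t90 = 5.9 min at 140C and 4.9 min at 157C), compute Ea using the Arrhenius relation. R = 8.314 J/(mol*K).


T1 = 413.15 K, T2 = 430.15 K
1/T1 - 1/T2 = 9.5658e-05
ln(t1/t2) = ln(5.9/4.9) = 0.1857
Ea = 8.314 * 0.1857 / 9.5658e-05 = 16141.3845 J/mol
Ea = 16.14 kJ/mol

16.14 kJ/mol


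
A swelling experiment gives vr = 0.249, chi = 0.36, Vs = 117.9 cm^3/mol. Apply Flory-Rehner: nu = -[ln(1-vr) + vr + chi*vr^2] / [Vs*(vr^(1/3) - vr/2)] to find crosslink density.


ln(1 - vr) = ln(1 - 0.249) = -0.2863
Numerator = -((-0.2863) + 0.249 + 0.36 * 0.249^2) = 0.0150
Denominator = 117.9 * (0.249^(1/3) - 0.249/2) = 59.4946
nu = 0.0150 / 59.4946 = 2.5262e-04 mol/cm^3

2.5262e-04 mol/cm^3


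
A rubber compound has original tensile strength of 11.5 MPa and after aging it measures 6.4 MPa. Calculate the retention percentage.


Retention = aged / original * 100
= 6.4 / 11.5 * 100
= 55.7%

55.7%


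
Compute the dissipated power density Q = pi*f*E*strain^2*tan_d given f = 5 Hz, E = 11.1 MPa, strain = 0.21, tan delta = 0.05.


Q = pi * f * E * strain^2 * tan_d
= pi * 5 * 11.1 * 0.21^2 * 0.05
= pi * 5 * 11.1 * 0.0441 * 0.05
= 0.3845

Q = 0.3845


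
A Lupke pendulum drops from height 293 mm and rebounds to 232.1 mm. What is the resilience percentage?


Resilience = h_rebound / h_drop * 100
= 232.1 / 293 * 100
= 79.2%

79.2%


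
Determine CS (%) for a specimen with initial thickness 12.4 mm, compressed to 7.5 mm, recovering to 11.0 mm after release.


CS = (t0 - recovered) / (t0 - ts) * 100
= (12.4 - 11.0) / (12.4 - 7.5) * 100
= 1.4 / 4.9 * 100
= 28.6%

28.6%


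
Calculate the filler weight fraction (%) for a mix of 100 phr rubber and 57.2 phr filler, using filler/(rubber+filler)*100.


Filler % = filler / (rubber + filler) * 100
= 57.2 / (100 + 57.2) * 100
= 57.2 / 157.2 * 100
= 36.39%

36.39%


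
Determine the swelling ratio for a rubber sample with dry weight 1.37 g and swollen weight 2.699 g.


Q = W_swollen / W_dry
Q = 2.699 / 1.37
Q = 1.97

Q = 1.97


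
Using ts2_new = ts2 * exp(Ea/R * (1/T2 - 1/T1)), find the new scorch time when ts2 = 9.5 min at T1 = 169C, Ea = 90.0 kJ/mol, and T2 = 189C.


Convert temperatures: T1 = 169 + 273.15 = 442.15 K, T2 = 189 + 273.15 = 462.15 K
ts2_new = 9.5 * exp(90000 / 8.314 * (1/462.15 - 1/442.15))
1/T2 - 1/T1 = -9.7876e-05
ts2_new = 3.29 min

3.29 min


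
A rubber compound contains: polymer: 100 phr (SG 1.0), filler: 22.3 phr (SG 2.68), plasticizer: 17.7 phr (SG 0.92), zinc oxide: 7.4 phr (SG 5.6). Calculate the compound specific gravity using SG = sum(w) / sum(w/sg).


Sum of weights = 147.4
Volume contributions:
  polymer: 100/1.0 = 100.0000
  filler: 22.3/2.68 = 8.3209
  plasticizer: 17.7/0.92 = 19.2391
  zinc oxide: 7.4/5.6 = 1.3214
Sum of volumes = 128.8815
SG = 147.4 / 128.8815 = 1.144

SG = 1.144


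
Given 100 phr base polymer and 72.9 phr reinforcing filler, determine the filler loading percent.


Filler % = filler / (rubber + filler) * 100
= 72.9 / (100 + 72.9) * 100
= 72.9 / 172.9 * 100
= 42.16%

42.16%


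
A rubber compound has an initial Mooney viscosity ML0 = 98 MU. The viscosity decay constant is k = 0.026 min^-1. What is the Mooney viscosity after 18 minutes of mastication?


ML = ML0 * exp(-k * t)
ML = 98 * exp(-0.026 * 18)
ML = 98 * 0.6263
ML = 61.37 MU

61.37 MU


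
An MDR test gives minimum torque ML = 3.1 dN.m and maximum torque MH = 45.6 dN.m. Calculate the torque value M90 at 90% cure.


M90 = ML + 0.9 * (MH - ML)
M90 = 3.1 + 0.9 * (45.6 - 3.1)
M90 = 3.1 + 0.9 * 42.5
M90 = 41.35 dN.m

41.35 dN.m


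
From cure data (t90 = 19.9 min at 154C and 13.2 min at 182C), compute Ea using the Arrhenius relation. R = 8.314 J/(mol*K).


T1 = 427.15 K, T2 = 455.15 K
1/T1 - 1/T2 = 1.4402e-04
ln(t1/t2) = ln(19.9/13.2) = 0.4105
Ea = 8.314 * 0.4105 / 1.4402e-04 = 23697.5353 J/mol
Ea = 23.7 kJ/mol

23.7 kJ/mol


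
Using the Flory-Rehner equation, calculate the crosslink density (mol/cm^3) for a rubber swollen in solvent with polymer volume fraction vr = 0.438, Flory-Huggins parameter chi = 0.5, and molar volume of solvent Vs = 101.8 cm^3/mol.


ln(1 - vr) = ln(1 - 0.438) = -0.5763
Numerator = -((-0.5763) + 0.438 + 0.5 * 0.438^2) = 0.0423
Denominator = 101.8 * (0.438^(1/3) - 0.438/2) = 55.0164
nu = 0.0423 / 55.0164 = 7.6943e-04 mol/cm^3

7.6943e-04 mol/cm^3


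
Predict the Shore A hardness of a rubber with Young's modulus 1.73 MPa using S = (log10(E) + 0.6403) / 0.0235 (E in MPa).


log10(E) = 0.0235*S - 0.6403  =>  S = (log10(E) + 0.6403) / 0.0235
log10(1.73) = 0.238046
S = (0.238046 + 0.6403) / 0.0235 = 0.878346 / 0.0235
S = 37.4

Shore A = 37.4


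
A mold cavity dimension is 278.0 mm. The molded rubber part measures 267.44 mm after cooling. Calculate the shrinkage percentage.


Shrinkage = (mold - part) / mold * 100
= (278.0 - 267.44) / 278.0 * 100
= 10.56 / 278.0 * 100
= 3.8%

3.8%


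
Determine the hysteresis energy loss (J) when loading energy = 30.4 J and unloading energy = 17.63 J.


Hysteresis loss = loading - unloading
= 30.4 - 17.63
= 12.77 J

12.77 J


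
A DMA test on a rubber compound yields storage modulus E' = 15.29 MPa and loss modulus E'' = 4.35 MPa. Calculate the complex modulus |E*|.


|E*| = sqrt(E'^2 + E''^2)
= sqrt(15.29^2 + 4.35^2)
= sqrt(233.7841 + 18.9225)
= 15.897 MPa

15.897 MPa


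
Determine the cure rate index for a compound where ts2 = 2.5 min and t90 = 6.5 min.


CRI = 100 / (t90 - ts2)
= 100 / (6.5 - 2.5)
= 100 / 4.0
= 25.0 min^-1

25.0 min^-1


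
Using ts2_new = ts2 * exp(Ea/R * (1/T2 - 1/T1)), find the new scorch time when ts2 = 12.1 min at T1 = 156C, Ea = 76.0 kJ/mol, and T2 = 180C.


Convert temperatures: T1 = 156 + 273.15 = 429.15 K, T2 = 180 + 273.15 = 453.15 K
ts2_new = 12.1 * exp(76000 / 8.314 * (1/453.15 - 1/429.15))
1/T2 - 1/T1 = -1.2341e-04
ts2_new = 3.92 min

3.92 min


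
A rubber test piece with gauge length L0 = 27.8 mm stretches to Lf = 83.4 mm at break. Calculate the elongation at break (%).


Elongation = (Lf - L0) / L0 * 100
= (83.4 - 27.8) / 27.8 * 100
= 55.6 / 27.8 * 100
= 200.0%

200.0%


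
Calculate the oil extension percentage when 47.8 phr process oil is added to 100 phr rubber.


Oil % = oil / (100 + oil) * 100
= 47.8 / (100 + 47.8) * 100
= 47.8 / 147.8 * 100
= 32.34%

32.34%


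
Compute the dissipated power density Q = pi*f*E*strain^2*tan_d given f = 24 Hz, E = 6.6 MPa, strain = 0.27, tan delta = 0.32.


Q = pi * f * E * strain^2 * tan_d
= pi * 24 * 6.6 * 0.27^2 * 0.32
= pi * 24 * 6.6 * 0.0729 * 0.32
= 11.6087

Q = 11.6087


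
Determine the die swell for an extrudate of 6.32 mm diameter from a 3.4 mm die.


Die swell ratio = D_extrudate / D_die
= 6.32 / 3.4
= 1.859

Die swell = 1.859


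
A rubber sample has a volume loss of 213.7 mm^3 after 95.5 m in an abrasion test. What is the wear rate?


Rate = volume_loss / distance
= 213.7 / 95.5
= 2.238 mm^3/m

2.238 mm^3/m


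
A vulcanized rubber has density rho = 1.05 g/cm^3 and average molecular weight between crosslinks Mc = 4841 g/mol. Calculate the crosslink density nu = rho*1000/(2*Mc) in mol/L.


nu = rho * 1000 / (2 * Mc)
nu = 1.05 * 1000 / (2 * 4841)
nu = 1050.0 / 9682
nu = 0.1084 mol/L

0.1084 mol/L


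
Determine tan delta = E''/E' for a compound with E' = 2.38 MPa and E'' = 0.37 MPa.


tan delta = E'' / E'
= 0.37 / 2.38
= 0.1555

tan delta = 0.1555


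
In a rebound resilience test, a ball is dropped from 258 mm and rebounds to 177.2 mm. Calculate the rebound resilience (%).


Resilience = h_rebound / h_drop * 100
= 177.2 / 258 * 100
= 68.7%

68.7%


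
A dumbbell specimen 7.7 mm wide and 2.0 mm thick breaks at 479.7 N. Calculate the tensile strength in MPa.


Area = width * thickness = 7.7 * 2.0 = 15.4 mm^2
TS = force / area = 479.7 / 15.4 = 31.15 MPa

31.15 MPa


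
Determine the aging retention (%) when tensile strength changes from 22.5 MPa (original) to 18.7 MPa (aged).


Retention = aged / original * 100
= 18.7 / 22.5 * 100
= 83.1%

83.1%


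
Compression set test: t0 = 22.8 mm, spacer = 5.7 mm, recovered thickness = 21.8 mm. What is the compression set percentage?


CS = (t0 - recovered) / (t0 - ts) * 100
= (22.8 - 21.8) / (22.8 - 5.7) * 100
= 1.0 / 17.1 * 100
= 5.8%

5.8%


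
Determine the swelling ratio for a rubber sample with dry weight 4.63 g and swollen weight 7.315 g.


Q = W_swollen / W_dry
Q = 7.315 / 4.63
Q = 1.58

Q = 1.58


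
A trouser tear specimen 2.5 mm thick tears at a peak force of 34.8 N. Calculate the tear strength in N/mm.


Tear strength = force / thickness
= 34.8 / 2.5
= 13.92 N/mm

13.92 N/mm


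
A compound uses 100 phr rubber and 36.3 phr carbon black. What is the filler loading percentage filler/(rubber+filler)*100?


Filler % = filler / (rubber + filler) * 100
= 36.3 / (100 + 36.3) * 100
= 36.3 / 136.3 * 100
= 26.63%

26.63%


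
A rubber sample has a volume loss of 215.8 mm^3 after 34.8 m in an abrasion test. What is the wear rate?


Rate = volume_loss / distance
= 215.8 / 34.8
= 6.201 mm^3/m

6.201 mm^3/m


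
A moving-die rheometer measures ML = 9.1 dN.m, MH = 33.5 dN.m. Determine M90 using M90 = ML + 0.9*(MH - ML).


M90 = ML + 0.9 * (MH - ML)
M90 = 9.1 + 0.9 * (33.5 - 9.1)
M90 = 9.1 + 0.9 * 24.4
M90 = 31.06 dN.m

31.06 dN.m


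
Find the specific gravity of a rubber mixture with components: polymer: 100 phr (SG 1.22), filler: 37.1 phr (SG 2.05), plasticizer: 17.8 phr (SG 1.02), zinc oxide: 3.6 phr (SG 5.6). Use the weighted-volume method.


Sum of weights = 158.5
Volume contributions:
  polymer: 100/1.22 = 81.9672
  filler: 37.1/2.05 = 18.0976
  plasticizer: 17.8/1.02 = 17.4510
  zinc oxide: 3.6/5.6 = 0.6429
Sum of volumes = 118.1586
SG = 158.5 / 118.1586 = 1.341

SG = 1.341


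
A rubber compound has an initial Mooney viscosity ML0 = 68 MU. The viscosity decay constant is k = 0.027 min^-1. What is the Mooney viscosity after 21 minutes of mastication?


ML = ML0 * exp(-k * t)
ML = 68 * exp(-0.027 * 21)
ML = 68 * 0.5672
ML = 38.57 MU

38.57 MU


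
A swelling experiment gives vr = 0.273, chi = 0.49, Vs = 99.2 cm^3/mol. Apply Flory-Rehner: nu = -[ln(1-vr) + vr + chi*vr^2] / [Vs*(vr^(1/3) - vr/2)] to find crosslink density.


ln(1 - vr) = ln(1 - 0.273) = -0.3188
Numerator = -((-0.3188) + 0.273 + 0.49 * 0.273^2) = 0.0093
Denominator = 99.2 * (0.273^(1/3) - 0.273/2) = 50.8118
nu = 0.0093 / 50.8118 = 1.8322e-04 mol/cm^3

1.8322e-04 mol/cm^3


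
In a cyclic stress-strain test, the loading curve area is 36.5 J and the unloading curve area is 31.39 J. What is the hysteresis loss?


Hysteresis loss = loading - unloading
= 36.5 - 31.39
= 5.11 J

5.11 J


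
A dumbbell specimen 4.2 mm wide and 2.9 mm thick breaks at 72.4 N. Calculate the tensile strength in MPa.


Area = width * thickness = 4.2 * 2.9 = 12.18 mm^2
TS = force / area = 72.4 / 12.18 = 5.94 MPa

5.94 MPa


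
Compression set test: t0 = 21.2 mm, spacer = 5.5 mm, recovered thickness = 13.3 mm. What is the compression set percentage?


CS = (t0 - recovered) / (t0 - ts) * 100
= (21.2 - 13.3) / (21.2 - 5.5) * 100
= 7.9 / 15.7 * 100
= 50.3%

50.3%


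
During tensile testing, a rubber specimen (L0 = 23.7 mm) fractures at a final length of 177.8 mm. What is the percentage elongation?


Elongation = (Lf - L0) / L0 * 100
= (177.8 - 23.7) / 23.7 * 100
= 154.1 / 23.7 * 100
= 650.2%

650.2%


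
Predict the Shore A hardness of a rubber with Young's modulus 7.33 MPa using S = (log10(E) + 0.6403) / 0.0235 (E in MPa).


log10(E) = 0.0235*S - 0.6403  =>  S = (log10(E) + 0.6403) / 0.0235
log10(7.33) = 0.865104
S = (0.865104 + 0.6403) / 0.0235 = 1.505404 / 0.0235
S = 64.1

Shore A = 64.1


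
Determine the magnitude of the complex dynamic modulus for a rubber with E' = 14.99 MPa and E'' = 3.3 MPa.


|E*| = sqrt(E'^2 + E''^2)
= sqrt(14.99^2 + 3.3^2)
= sqrt(224.7001 + 10.8900)
= 15.349 MPa

15.349 MPa


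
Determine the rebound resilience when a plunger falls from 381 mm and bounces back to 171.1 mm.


Resilience = h_rebound / h_drop * 100
= 171.1 / 381 * 100
= 44.9%

44.9%


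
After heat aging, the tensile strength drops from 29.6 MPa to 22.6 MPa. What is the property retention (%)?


Retention = aged / original * 100
= 22.6 / 29.6 * 100
= 76.4%

76.4%


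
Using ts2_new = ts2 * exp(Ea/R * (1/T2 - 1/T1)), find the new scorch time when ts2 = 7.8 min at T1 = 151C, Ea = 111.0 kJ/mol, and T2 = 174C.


Convert temperatures: T1 = 151 + 273.15 = 424.15 K, T2 = 174 + 273.15 = 447.15 K
ts2_new = 7.8 * exp(111000 / 8.314 * (1/447.15 - 1/424.15))
1/T2 - 1/T1 = -1.2127e-04
ts2_new = 1.55 min

1.55 min


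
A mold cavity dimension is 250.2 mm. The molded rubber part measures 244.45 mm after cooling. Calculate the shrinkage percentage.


Shrinkage = (mold - part) / mold * 100
= (250.2 - 244.45) / 250.2 * 100
= 5.75 / 250.2 * 100
= 2.3%

2.3%


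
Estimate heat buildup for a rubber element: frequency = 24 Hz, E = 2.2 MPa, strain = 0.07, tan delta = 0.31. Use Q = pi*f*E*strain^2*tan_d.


Q = pi * f * E * strain^2 * tan_d
= pi * 24 * 2.2 * 0.07^2 * 0.31
= pi * 24 * 2.2 * 0.0049 * 0.31
= 0.2520

Q = 0.2520


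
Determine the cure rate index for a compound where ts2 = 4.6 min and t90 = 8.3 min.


CRI = 100 / (t90 - ts2)
= 100 / (8.3 - 4.6)
= 100 / 3.7
= 27.03 min^-1

27.03 min^-1


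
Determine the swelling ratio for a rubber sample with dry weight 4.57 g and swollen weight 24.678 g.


Q = W_swollen / W_dry
Q = 24.678 / 4.57
Q = 5.4

Q = 5.4


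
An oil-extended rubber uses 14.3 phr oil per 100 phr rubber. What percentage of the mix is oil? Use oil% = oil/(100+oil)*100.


Oil % = oil / (100 + oil) * 100
= 14.3 / (100 + 14.3) * 100
= 14.3 / 114.3 * 100
= 12.51%

12.51%


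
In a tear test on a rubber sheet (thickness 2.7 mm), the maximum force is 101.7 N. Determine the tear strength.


Tear strength = force / thickness
= 101.7 / 2.7
= 37.67 N/mm

37.67 N/mm


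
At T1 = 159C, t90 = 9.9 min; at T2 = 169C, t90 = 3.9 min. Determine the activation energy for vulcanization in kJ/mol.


T1 = 432.15 K, T2 = 442.15 K
1/T1 - 1/T2 = 5.2335e-05
ln(t1/t2) = ln(9.9/3.9) = 0.9316
Ea = 8.314 * 0.9316 / 5.2335e-05 = 147987.2029 J/mol
Ea = 147.99 kJ/mol

147.99 kJ/mol


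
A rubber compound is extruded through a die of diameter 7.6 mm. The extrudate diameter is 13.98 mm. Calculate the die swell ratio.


Die swell ratio = D_extrudate / D_die
= 13.98 / 7.6
= 1.839

Die swell = 1.839


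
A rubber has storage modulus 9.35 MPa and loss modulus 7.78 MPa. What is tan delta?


tan delta = E'' / E'
= 7.78 / 9.35
= 0.8321

tan delta = 0.8321


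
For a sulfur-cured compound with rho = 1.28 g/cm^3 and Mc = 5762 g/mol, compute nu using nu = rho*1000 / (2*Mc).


nu = rho * 1000 / (2 * Mc)
nu = 1.28 * 1000 / (2 * 5762)
nu = 1280.0 / 11524
nu = 0.1111 mol/L

0.1111 mol/L


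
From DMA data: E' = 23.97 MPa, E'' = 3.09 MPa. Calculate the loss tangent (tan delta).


tan delta = E'' / E'
= 3.09 / 23.97
= 0.1289

tan delta = 0.1289


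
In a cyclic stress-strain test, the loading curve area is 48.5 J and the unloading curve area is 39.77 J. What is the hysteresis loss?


Hysteresis loss = loading - unloading
= 48.5 - 39.77
= 8.73 J

8.73 J


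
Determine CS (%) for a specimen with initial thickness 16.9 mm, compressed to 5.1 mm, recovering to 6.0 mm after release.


CS = (t0 - recovered) / (t0 - ts) * 100
= (16.9 - 6.0) / (16.9 - 5.1) * 100
= 10.9 / 11.8 * 100
= 92.4%

92.4%


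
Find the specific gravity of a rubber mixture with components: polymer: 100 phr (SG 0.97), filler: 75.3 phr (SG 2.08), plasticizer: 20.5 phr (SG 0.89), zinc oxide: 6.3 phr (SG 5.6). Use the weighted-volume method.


Sum of weights = 202.1
Volume contributions:
  polymer: 100/0.97 = 103.0928
  filler: 75.3/2.08 = 36.2019
  plasticizer: 20.5/0.89 = 23.0337
  zinc oxide: 6.3/5.6 = 1.1250
Sum of volumes = 163.4534
SG = 202.1 / 163.4534 = 1.236

SG = 1.236


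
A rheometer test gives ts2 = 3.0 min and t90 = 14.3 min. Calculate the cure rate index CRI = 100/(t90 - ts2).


CRI = 100 / (t90 - ts2)
= 100 / (14.3 - 3.0)
= 100 / 11.3
= 8.85 min^-1

8.85 min^-1


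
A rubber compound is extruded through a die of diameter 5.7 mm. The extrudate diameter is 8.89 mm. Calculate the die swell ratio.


Die swell ratio = D_extrudate / D_die
= 8.89 / 5.7
= 1.56

Die swell = 1.56


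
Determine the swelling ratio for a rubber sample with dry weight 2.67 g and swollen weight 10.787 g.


Q = W_swollen / W_dry
Q = 10.787 / 2.67
Q = 4.04

Q = 4.04


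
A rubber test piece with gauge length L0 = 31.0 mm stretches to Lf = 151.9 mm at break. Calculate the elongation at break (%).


Elongation = (Lf - L0) / L0 * 100
= (151.9 - 31.0) / 31.0 * 100
= 120.9 / 31.0 * 100
= 390.0%

390.0%


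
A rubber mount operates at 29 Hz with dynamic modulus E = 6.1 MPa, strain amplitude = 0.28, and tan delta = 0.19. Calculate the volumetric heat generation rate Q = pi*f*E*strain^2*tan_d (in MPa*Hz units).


Q = pi * f * E * strain^2 * tan_d
= pi * 29 * 6.1 * 0.28^2 * 0.19
= pi * 29 * 6.1 * 0.0784 * 0.19
= 8.2784

Q = 8.2784


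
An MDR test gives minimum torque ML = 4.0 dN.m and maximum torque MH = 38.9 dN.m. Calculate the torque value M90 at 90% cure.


M90 = ML + 0.9 * (MH - ML)
M90 = 4.0 + 0.9 * (38.9 - 4.0)
M90 = 4.0 + 0.9 * 34.9
M90 = 35.41 dN.m

35.41 dN.m


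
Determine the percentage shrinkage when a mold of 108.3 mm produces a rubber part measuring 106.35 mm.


Shrinkage = (mold - part) / mold * 100
= (108.3 - 106.35) / 108.3 * 100
= 1.95 / 108.3 * 100
= 1.8%

1.8%


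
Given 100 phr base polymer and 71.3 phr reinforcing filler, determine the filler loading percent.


Filler % = filler / (rubber + filler) * 100
= 71.3 / (100 + 71.3) * 100
= 71.3 / 171.3 * 100
= 41.62%

41.62%


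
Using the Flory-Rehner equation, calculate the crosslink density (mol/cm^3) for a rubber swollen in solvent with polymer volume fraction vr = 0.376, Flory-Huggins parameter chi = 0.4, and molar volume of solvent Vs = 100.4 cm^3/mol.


ln(1 - vr) = ln(1 - 0.376) = -0.4716
Numerator = -((-0.4716) + 0.376 + 0.4 * 0.376^2) = 0.0391
Denominator = 100.4 * (0.376^(1/3) - 0.376/2) = 53.5900
nu = 0.0391 / 53.5900 = 7.2876e-04 mol/cm^3

7.2876e-04 mol/cm^3


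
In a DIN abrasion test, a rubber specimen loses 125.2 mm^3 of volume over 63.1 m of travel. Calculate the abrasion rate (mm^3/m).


Rate = volume_loss / distance
= 125.2 / 63.1
= 1.984 mm^3/m

1.984 mm^3/m


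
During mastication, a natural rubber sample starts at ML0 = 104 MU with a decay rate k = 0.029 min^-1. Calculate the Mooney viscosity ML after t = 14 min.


ML = ML0 * exp(-k * t)
ML = 104 * exp(-0.029 * 14)
ML = 104 * 0.6663
ML = 69.3 MU

69.3 MU


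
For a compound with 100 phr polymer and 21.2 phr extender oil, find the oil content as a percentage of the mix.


Oil % = oil / (100 + oil) * 100
= 21.2 / (100 + 21.2) * 100
= 21.2 / 121.2 * 100
= 17.49%

17.49%


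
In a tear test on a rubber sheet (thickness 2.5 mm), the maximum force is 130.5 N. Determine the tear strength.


Tear strength = force / thickness
= 130.5 / 2.5
= 52.2 N/mm

52.2 N/mm


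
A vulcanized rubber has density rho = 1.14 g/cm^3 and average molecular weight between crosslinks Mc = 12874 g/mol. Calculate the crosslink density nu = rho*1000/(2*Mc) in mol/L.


nu = rho * 1000 / (2 * Mc)
nu = 1.14 * 1000 / (2 * 12874)
nu = 1140.0 / 25748
nu = 0.0443 mol/L

0.0443 mol/L


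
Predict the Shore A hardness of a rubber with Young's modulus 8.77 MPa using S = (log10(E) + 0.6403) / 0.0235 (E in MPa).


log10(E) = 0.0235*S - 0.6403  =>  S = (log10(E) + 0.6403) / 0.0235
log10(8.77) = 0.943000
S = (0.943000 + 0.6403) / 0.0235 = 1.583300 / 0.0235
S = 67.4

Shore A = 67.4
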